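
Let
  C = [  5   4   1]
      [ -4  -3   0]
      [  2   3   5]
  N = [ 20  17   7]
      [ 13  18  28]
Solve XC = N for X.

C is on the right of X, so right-multiply by C⁻¹: X = NC⁻¹.
det C = -1, so C⁻¹ = [[15, 17, -3], [-20, -23, 4], [6, 7, -1]].
X = NC⁻¹ = [[20, 17, 7], [13, 18, 28]] · [[15, 17, -3], [-20, -23, 4], [6, 7, -1]] = [[2, -2, 1], [3, 3, 5]].

X = [[2, -2, 1], [3, 3, 5]]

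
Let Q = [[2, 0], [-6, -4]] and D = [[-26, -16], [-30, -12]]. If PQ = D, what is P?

Since Q sits to the right of P, P = DQ⁻¹.
Q has determinant -8; Q⁻¹ = [[1/2, 0], [-3/4, -1/4]].
P = DQ⁻¹ = [[-26, -16], [-30, -12]] · [[1/2, 0], [-3/4, -1/4]] = [[-1, 4], [-6, 3]].

P = [[-1, 4], [-6, 3]]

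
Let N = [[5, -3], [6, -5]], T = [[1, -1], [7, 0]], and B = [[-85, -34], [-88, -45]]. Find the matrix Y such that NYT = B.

Y = [[5, -4], [-3, -1]]

Left-multiply by N⁻¹ and right-multiply by T⁻¹: Y = N⁻¹BT⁻¹.
det N = -7, so N⁻¹ = [[5/7, -3/7], [6/7, -5/7]].
det T = 7; the adjugate gives T⁻¹ = [[0, 1/7], [-1, 1/7]].
N⁻¹B = [[-23, -5], [-10, 3]].
Y = (N⁻¹B)T⁻¹ = [[5, -4], [-3, -1]].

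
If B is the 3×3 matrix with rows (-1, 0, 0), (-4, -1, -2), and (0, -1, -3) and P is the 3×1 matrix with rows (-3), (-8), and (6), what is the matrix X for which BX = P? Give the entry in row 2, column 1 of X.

Since B multiplies X on the left, X = B⁻¹P.
det B = -1; the adjugate gives B⁻¹ = [[-1, 0, 0], [12, -3, 2], [-4, 1, -1]].
X = B⁻¹P = [[-1, 0, 0], [12, -3, 2], [-4, 1, -1]] · [[-3], [-8], [6]] = [[3], [0], [-2]].

0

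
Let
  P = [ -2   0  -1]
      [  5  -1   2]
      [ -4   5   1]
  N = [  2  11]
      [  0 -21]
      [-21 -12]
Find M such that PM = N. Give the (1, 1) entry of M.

Left-multiplying both sides by P⁻¹ gives M = P⁻¹N.
det P = 1; the adjugate gives P⁻¹ = [[-11, -5, -1], [-13, -6, -1], [21, 10, 2]].
M = P⁻¹N = [[-11, -5, -1], [-13, -6, -1], [21, 10, 2]] · [[2, 11], [0, -21], [-21, -12]] = [[-1, -4], [-5, -5], [0, -3]].

-1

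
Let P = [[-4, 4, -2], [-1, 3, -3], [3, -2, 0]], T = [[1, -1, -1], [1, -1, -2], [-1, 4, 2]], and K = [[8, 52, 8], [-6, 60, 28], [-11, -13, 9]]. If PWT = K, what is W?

W = [[-1, -2, 0], [5, 0, 4], [0, 2, -2]]

W = P⁻¹KT⁻¹ (apply P⁻¹ on the left and T⁻¹ on the right).
det P = 2, so P⁻¹ = [[-3, 2, -3], [-9/2, 3, -5], [-7/2, 2, -4]].
T has determinant 3; T⁻¹ = [[2, -2/3, 1/3], [0, 1/3, 1/3], [1, -1, 0]].
P⁻¹K = [[-3, 3, 5], [1, 11, 3], [4, -10, -8]].
W = (P⁻¹K)T⁻¹ = [[-1, -2, 0], [5, 0, 4], [0, 2, -2]].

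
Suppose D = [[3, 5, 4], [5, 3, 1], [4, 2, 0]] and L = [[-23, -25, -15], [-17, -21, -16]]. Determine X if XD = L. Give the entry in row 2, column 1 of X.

-3

D is on the right of X, so right-multiply by D⁻¹: X = LD⁻¹.
D has determinant 6; D⁻¹ = [[-1/3, 4/3, -7/6], [2/3, -8/3, 17/6], [-1/3, 7/3, -8/3]].
X = LD⁻¹ = [[-23, -25, -15], [-17, -21, -16]] · [[-1/3, 4/3, -7/6], [2/3, -8/3, 17/6], [-1/3, 7/3, -8/3]] = [[-4, 1, -4], [-3, -4, 3]].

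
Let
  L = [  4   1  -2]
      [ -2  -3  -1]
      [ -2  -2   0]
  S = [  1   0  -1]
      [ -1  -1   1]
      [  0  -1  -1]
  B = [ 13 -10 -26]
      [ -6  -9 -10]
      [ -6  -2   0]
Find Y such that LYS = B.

Y = L⁻¹BS⁻¹ (apply L⁻¹ on the left and S⁻¹ on the right).
det L = -2, so L⁻¹ = [[1, -2, 7/2], [-1, 2, -4], [1, -3, 5]].
det S = 1; the adjugate gives S⁻¹ = [[2, 1, -1], [-1, -1, 0], [1, 1, -1]].
L⁻¹B = [[4, 1, -6], [-1, 0, 6], [1, 7, 4]].
Y = (L⁻¹B)S⁻¹ = [[1, -3, 2], [4, 5, -5], [-1, -2, -5]].

Y = [[1, -3, 2], [4, 5, -5], [-1, -2, -5]]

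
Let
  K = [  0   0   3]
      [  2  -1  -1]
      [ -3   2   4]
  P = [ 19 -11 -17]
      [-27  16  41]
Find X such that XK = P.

X = [[0, 5, -3], [5, -6, 5]]

K is on the right of X, so right-multiply by K⁻¹: X = PK⁻¹.
K has determinant 3; K⁻¹ = [[-2/3, 2, 1], [-5/3, 3, 2], [1/3, 0, 0]].
X = PK⁻¹ = [[19, -11, -17], [-27, 16, 41]] · [[-2/3, 2, 1], [-5/3, 3, 2], [1/3, 0, 0]] = [[0, 5, -3], [5, -6, 5]].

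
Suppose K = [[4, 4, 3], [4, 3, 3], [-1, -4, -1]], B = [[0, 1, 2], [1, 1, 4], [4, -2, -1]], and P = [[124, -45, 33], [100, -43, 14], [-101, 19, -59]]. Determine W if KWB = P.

Isolating W: multiply by K⁻¹ from the left and B⁻¹ from the right, so W = K⁻¹PB⁻¹.
det K = 1; the adjugate gives K⁻¹ = [[9, -8, 3], [1, -1, 0], [-13, 12, -4]].
B has determinant 5; B⁻¹ = [[7/5, -3/5, 2/5], [17/5, -8/5, 2/5], [-6/5, 4/5, -1/5]].
K⁻¹P = [[13, -4, 8], [24, -2, 19], [-8, -7, -25]].
W = (K⁻¹P)B⁻¹ = [[-5, 5, 2], [4, 4, 5], [-5, -4, -1]].

W = [[-5, 5, 2], [4, 4, 5], [-5, -4, -1]]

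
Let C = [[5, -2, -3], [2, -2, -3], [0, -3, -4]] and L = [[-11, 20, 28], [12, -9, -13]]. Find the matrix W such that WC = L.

Right-multiplying both sides by C⁻¹ gives W = LC⁻¹.
det C = -3, so C⁻¹ = [[1/3, -1/3, 0], [-8/3, 20/3, -3], [2, -5, 2]].
W = LC⁻¹ = [[-11, 20, 28], [12, -9, -13]] · [[1/3, -1/3, 0], [-8/3, 20/3, -3], [2, -5, 2]] = [[-1, -3, -4], [2, 1, 1]].

W = [[-1, -3, -4], [2, 1, 1]]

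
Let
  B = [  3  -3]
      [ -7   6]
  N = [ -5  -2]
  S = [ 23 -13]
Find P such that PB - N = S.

PB = S + N = [[18, -15]].
Since B sits to the right of P, P = (S + N)B⁻¹.
B has determinant -3; B⁻¹ = [[-2, -1], [-7/3, -1]].
P = (S + N)B⁻¹ = [[-1, -3]].

P = [[-1, -3]]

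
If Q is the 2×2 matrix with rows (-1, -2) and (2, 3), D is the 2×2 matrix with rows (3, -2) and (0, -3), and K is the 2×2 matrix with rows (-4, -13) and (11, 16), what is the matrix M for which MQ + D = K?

MQ = K − D = [[-7, -11], [11, 19]].
Right-multiplying both sides by Q⁻¹ gives M = (K − D)Q⁻¹.
det Q = 1; the adjugate gives Q⁻¹ = [[3, 2], [-2, -1]].
M = (K − D)Q⁻¹ = [[1, -3], [-5, 3]].

M = [[1, -3], [-5, 3]]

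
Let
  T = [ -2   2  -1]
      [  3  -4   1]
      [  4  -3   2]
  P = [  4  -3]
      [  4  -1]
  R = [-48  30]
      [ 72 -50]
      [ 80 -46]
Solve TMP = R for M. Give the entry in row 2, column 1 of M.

-5

Left-multiply by T⁻¹ and right-multiply by P⁻¹: M = T⁻¹RP⁻¹.
T has determinant -1; T⁻¹ = [[5, 1, 2], [2, 0, 1], [-7, -2, -2]].
det P = 8; the adjugate gives P⁻¹ = [[-1/8, 3/8], [-1/2, 1/2]].
T⁻¹R = [[-8, 8], [-16, 14], [32, -18]].
M = (T⁻¹R)P⁻¹ = [[-3, 1], [-5, 1], [5, 3]].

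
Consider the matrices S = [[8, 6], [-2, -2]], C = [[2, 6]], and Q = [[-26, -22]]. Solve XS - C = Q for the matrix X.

XS = Q + C = [[-24, -16]].
S is on the right of X, so right-multiply by S⁻¹: X = (Q + C)S⁻¹.
S has determinant -4; S⁻¹ = [[1/2, 3/2], [-1/2, -2]].
X = (Q + C)S⁻¹ = [[-4, -4]].

X = [[-4, -4]]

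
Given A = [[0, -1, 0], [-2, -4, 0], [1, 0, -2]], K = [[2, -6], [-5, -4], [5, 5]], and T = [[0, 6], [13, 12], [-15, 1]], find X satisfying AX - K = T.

AX = T + K = [[2, 0], [8, 8], [-10, 6]].
Since A multiplies X on the left, X = A⁻¹(T + K).
det A = 4; the adjugate gives A⁻¹ = [[2, -1/2, 0], [-1, 0, 0], [1, -1/4, -1/2]].
X = A⁻¹(T + K) = [[0, -4], [-2, 0], [5, -5]].

X = [[0, -4], [-2, 0], [5, -5]]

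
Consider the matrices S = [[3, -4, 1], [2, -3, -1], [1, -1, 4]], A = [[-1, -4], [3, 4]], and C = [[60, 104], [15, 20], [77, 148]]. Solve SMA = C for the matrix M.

M = S⁻¹CA⁻¹ (apply S⁻¹ on the left and A⁻¹ on the right).
det S = -2, so S⁻¹ = [[13/2, -15/2, -7/2], [9/2, -11/2, -5/2], [-1/2, 1/2, 1/2]].
A has determinant 8; A⁻¹ = [[1/2, 1/2], [-3/8, -1/8]].
S⁻¹C = [[8, 8], [-5, -12], [16, 32]].
M = (S⁻¹C)A⁻¹ = [[1, 3], [2, -1], [-4, 4]].

M = [[1, 3], [2, -1], [-4, 4]]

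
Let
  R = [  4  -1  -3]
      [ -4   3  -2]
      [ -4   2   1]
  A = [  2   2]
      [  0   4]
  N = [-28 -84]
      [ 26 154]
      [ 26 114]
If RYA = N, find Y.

Y = [[-5, -4], [-3, 4], [-1, -2]]

Y = R⁻¹NA⁻¹ (apply R⁻¹ on the left and A⁻¹ on the right).
det R = 4, so R⁻¹ = [[7/4, -5/4, 11/4], [3, -2, 5], [1, -1, 2]].
det A = 8, so A⁻¹ = [[1/2, -1/4], [0, 1/4]].
R⁻¹N = [[-10, -26], [-6, 10], [-2, -10]].
Y = (R⁻¹N)A⁻¹ = [[-5, -4], [-3, 4], [-1, -2]].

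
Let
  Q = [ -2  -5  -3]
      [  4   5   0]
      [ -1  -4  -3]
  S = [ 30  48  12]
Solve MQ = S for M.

Right-multiplying both sides by Q⁻¹ gives M = SQ⁻¹.
Q has determinant 3; Q⁻¹ = [[-5, -1, 5], [4, 1, -4], [-11/3, -1, 10/3]].
M = SQ⁻¹ = [[30, 48, 12]] · [[-5, -1, 5], [4, 1, -4], [-11/3, -1, 10/3]] = [[-2, 6, -2]].

M = [[-2, 6, -2]]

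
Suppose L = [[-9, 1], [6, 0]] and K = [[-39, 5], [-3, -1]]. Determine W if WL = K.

L is on the right of W, so right-multiply by L⁻¹: W = KL⁻¹.
det L = -6, so L⁻¹ = [[0, 1/6], [1, 3/2]].
W = KL⁻¹ = [[-39, 5], [-3, -1]] · [[0, 1/6], [1, 3/2]] = [[5, 1], [-1, -2]].

W = [[5, 1], [-1, -2]]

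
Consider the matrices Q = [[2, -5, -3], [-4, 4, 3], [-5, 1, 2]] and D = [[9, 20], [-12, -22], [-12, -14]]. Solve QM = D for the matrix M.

M = [[1, 4], [1, -6], [-4, 6]]

Since Q multiplies M on the left, M = Q⁻¹D.
det Q = -3, so Q⁻¹ = [[-5/3, -7/3, 1], [7/3, 11/3, -2], [-16/3, -23/3, 4]].
M = Q⁻¹D = [[-5/3, -7/3, 1], [7/3, 11/3, -2], [-16/3, -23/3, 4]] · [[9, 20], [-12, -22], [-12, -14]] = [[1, 4], [1, -6], [-4, 6]].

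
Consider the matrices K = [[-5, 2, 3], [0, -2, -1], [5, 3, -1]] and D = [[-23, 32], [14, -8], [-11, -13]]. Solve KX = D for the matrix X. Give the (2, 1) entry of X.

-6

K is on the left of X, so left-multiply by K⁻¹: X = K⁻¹D.
K has determinant -5; K⁻¹ = [[-1, -11/5, -4/5], [1, 2, 1], [-2, -5, -2]].
X = K⁻¹D = [[-1, -11/5, -4/5], [1, 2, 1], [-2, -5, -2]] · [[-23, 32], [14, -8], [-11, -13]] = [[1, -4], [-6, 3], [-2, 2]].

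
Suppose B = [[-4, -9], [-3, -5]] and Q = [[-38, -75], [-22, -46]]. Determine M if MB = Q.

M = [[5, 6], [4, 2]]

B is on the right of M, so right-multiply by B⁻¹: M = QB⁻¹.
B has determinant -7; B⁻¹ = [[5/7, -9/7], [-3/7, 4/7]].
M = QB⁻¹ = [[-38, -75], [-22, -46]] · [[5/7, -9/7], [-3/7, 4/7]] = [[5, 6], [4, 2]].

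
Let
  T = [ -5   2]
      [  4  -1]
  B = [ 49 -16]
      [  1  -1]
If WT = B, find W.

W = [[-5, 6], [-1, -1]]

Since T sits to the right of W, W = BT⁻¹.
det T = -3; the adjugate gives T⁻¹ = [[1/3, 2/3], [4/3, 5/3]].
W = BT⁻¹ = [[49, -16], [1, -1]] · [[1/3, 2/3], [4/3, 5/3]] = [[-5, 6], [-1, -1]].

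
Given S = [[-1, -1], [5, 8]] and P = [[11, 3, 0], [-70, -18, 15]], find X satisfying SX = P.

X = [[-6, -2, -5], [-5, -1, 5]]

S is on the left of X, so left-multiply by S⁻¹: X = S⁻¹P.
det S = -3, so S⁻¹ = [[-8/3, -1/3], [5/3, 1/3]].
X = S⁻¹P = [[-8/3, -1/3], [5/3, 1/3]] · [[11, 3, 0], [-70, -18, 15]] = [[-6, -2, -5], [-5, -1, 5]].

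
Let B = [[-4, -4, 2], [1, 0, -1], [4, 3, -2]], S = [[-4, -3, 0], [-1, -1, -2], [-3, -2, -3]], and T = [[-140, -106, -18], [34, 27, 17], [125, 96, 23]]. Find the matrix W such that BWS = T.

W = [[-2, -4, 2], [-4, 4, -1], [4, 3, 3]]

Isolating W: multiply by B⁻¹ from the left and S⁻¹ from the right, so W = B⁻¹TS⁻¹.
B has determinant 2; B⁻¹ = [[3/2, -1, 2], [-1, 0, -1], [3/2, -2, 2]].
det S = -5, so S⁻¹ = [[1/5, 9/5, -6/5], [-3/5, -12/5, 8/5], [1/5, -1/5, -1/5]].
B⁻¹T = [[6, 6, 2], [15, 10, -5], [-28, -21, -15]].
W = (B⁻¹T)S⁻¹ = [[-2, -4, 2], [-4, 4, -1], [4, 3, 3]].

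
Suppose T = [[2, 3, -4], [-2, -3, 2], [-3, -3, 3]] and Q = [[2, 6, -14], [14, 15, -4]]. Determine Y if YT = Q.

Y = [[6, 2, 2], [-5, -6, -4]]

Right-multiplying both sides by T⁻¹ gives Y = QT⁻¹.
T has determinant 6; T⁻¹ = [[-1/2, 1/2, -1], [0, -1, 2/3], [-1/2, -1/2, 0]].
Y = QT⁻¹ = [[2, 6, -14], [14, 15, -4]] · [[-1/2, 1/2, -1], [0, -1, 2/3], [-1/2, -1/2, 0]] = [[6, 2, 2], [-5, -6, -4]].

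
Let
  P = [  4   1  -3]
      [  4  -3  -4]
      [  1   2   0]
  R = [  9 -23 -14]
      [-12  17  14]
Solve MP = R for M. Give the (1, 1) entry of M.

-2

P is on the right of M, so right-multiply by P⁻¹: M = RP⁻¹.
det P = -5; the adjugate gives P⁻¹ = [[-8/5, 6/5, 13/5], [4/5, -3/5, -4/5], [-11/5, 7/5, 16/5]].
M = RP⁻¹ = [[9, -23, -14], [-12, 17, 14]] · [[-8/5, 6/5, 13/5], [4/5, -3/5, -4/5], [-11/5, 7/5, 16/5]] = [[-2, 5, -3], [2, -5, 0]].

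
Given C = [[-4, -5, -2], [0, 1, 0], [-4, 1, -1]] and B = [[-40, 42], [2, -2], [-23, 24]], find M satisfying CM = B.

Since C multiplies M on the left, M = C⁻¹B.
det C = -4, so C⁻¹ = [[1/4, 7/4, -1/2], [0, 1, 0], [-1, -6, 1]].
M = C⁻¹B = [[1/4, 7/4, -1/2], [0, 1, 0], [-1, -6, 1]] · [[-40, 42], [2, -2], [-23, 24]] = [[5, -5], [2, -2], [5, -6]].

M = [[5, -5], [2, -2], [5, -6]]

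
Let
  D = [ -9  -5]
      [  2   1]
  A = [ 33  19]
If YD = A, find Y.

Y = [[-5, -6]]

Since D sits to the right of Y, Y = AD⁻¹.
D has determinant 1; D⁻¹ = [[1, 5], [-2, -9]].
Y = AD⁻¹ = [[33, 19]] · [[1, 5], [-2, -9]] = [[-5, -6]].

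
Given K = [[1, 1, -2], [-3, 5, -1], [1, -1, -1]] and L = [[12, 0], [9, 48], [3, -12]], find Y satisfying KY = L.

Y = [[3, -6], [3, 6], [-3, 0]]

K is on the left of Y, so left-multiply by K⁻¹: Y = K⁻¹L.
det K = -6; the adjugate gives K⁻¹ = [[1, -1/2, -3/2], [2/3, -1/6, -7/6], [1/3, -1/3, -4/3]].
Y = K⁻¹L = [[1, -1/2, -3/2], [2/3, -1/6, -7/6], [1/3, -1/3, -4/3]] · [[12, 0], [9, 48], [3, -12]] = [[3, -6], [3, 6], [-3, 0]].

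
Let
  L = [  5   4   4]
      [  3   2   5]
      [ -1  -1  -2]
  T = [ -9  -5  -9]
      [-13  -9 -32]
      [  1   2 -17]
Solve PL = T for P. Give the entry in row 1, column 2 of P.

-3

Since L sits to the right of P, P = TL⁻¹.
L has determinant 5; L⁻¹ = [[1/5, 4/5, 12/5], [1/5, -6/5, -13/5], [-1/5, 1/5, -2/5]].
P = TL⁻¹ = [[-9, -5, -9], [-13, -9, -32], [1, 2, -17]] · [[1/5, 4/5, 12/5], [1/5, -6/5, -13/5], [-1/5, 1/5, -2/5]] = [[-1, -3, -5], [2, -6, 5], [4, -5, 4]].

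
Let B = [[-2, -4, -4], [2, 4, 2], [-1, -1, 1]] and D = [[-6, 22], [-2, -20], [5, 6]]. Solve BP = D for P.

P = [[3, -5], [-4, -2], [4, -1]]

Left-multiplying both sides by B⁻¹ gives P = B⁻¹D.
det B = -4; the adjugate gives B⁻¹ = [[-3/2, -2, -2], [1, 3/2, 1], [-1/2, -1/2, 0]].
P = B⁻¹D = [[-3/2, -2, -2], [1, 3/2, 1], [-1/2, -1/2, 0]] · [[-6, 22], [-2, -20], [5, 6]] = [[3, -5], [-4, -2], [4, -1]].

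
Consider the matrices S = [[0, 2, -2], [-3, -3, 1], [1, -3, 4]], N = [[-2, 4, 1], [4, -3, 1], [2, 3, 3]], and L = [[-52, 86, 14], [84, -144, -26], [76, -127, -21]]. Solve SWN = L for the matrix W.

W = [[2, 0, 1], [4, -5, 1], [0, 1, -2]]

Left-multiply by S⁻¹ and right-multiply by N⁻¹: W = S⁻¹LN⁻¹.
det S = 2, so S⁻¹ = [[-9/2, -1, -2], [13/2, 1, 3], [6, 1, 3]].
N has determinant 2; N⁻¹ = [[-6, -9/2, 7/2], [-5, -4, 3], [9, 7, -5]].
S⁻¹L = [[-2, 11, 5], [-26, 34, 2], [0, -9, -5]].
W = (S⁻¹L)N⁻¹ = [[2, 0, 1], [4, -5, 1], [0, 1, -2]].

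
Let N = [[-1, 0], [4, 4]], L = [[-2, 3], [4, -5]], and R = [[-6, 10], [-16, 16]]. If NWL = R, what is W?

W = N⁻¹RL⁻¹ (apply N⁻¹ on the left and L⁻¹ on the right).
N has determinant -4; N⁻¹ = [[-1, 0], [1, 1/4]].
L has determinant -2; L⁻¹ = [[5/2, 3/2], [2, 1]].
N⁻¹R = [[6, -10], [-10, 14]].
W = (N⁻¹R)L⁻¹ = [[-5, -1], [3, -1]].

W = [[-5, -1], [3, -1]]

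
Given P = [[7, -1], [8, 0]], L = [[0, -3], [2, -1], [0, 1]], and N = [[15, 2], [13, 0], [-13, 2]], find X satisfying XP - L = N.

X = [[1, 1], [1, 1], [-3, 1]]

XP = N + L = [[15, -1], [15, -1], [-13, 3]].
P is on the right of X, so right-multiply by P⁻¹: X = (N + L)P⁻¹.
det P = 8, so P⁻¹ = [[0, 1/8], [-1, 7/8]].
X = (N + L)P⁻¹ = [[1, 1], [1, 1], [-3, 1]].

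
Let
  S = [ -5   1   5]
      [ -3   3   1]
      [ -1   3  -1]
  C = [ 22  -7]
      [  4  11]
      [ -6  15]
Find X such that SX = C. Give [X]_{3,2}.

S is on the left of X, so left-multiply by S⁻¹: X = S⁻¹C.
S has determinant -4; S⁻¹ = [[3/2, -4, 7/2], [1, -5/2, 5/2], [3/2, -7/2, 3]].
X = S⁻¹C = [[3/2, -4, 7/2], [1, -5/2, 5/2], [3/2, -7/2, 3]] · [[22, -7], [4, 11], [-6, 15]] = [[-4, -2], [-3, 3], [1, -4]].

-4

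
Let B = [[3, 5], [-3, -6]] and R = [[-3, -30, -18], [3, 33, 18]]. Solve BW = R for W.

W = [[-1, -5, -6], [0, -3, 0]]

Since B multiplies W on the left, W = B⁻¹R.
B has determinant -3; B⁻¹ = [[2, 5/3], [-1, -1]].
W = B⁻¹R = [[2, 5/3], [-1, -1]] · [[-3, -30, -18], [3, 33, 18]] = [[-1, -5, -6], [0, -3, 0]].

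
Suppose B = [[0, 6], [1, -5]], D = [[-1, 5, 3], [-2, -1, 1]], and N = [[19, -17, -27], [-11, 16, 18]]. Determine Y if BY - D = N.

BY = N + D = [[18, -12, -24], [-13, 15, 19]].
Since B multiplies Y on the left, Y = B⁻¹(N + D).
B has determinant -6; B⁻¹ = [[5/6, 1], [1/6, 0]].
Y = B⁻¹(N + D) = [[2, 5, -1], [3, -2, -4]].

Y = [[2, 5, -1], [3, -2, -4]]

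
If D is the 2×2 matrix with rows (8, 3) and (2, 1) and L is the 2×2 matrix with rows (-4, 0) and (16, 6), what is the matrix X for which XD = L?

Right-multiplying both sides by D⁻¹ gives X = LD⁻¹.
det D = 2; the adjugate gives D⁻¹ = [[1/2, -3/2], [-1, 4]].
X = LD⁻¹ = [[-4, 0], [16, 6]] · [[1/2, -3/2], [-1, 4]] = [[-2, 6], [2, 0]].

X = [[-2, 6], [2, 0]]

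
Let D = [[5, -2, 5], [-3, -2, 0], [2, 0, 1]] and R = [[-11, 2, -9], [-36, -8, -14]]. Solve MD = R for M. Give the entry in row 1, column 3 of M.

D is on the right of M, so right-multiply by D⁻¹: M = RD⁻¹.
D has determinant 4; D⁻¹ = [[-1/2, 1/2, 5/2], [3/4, -5/4, -15/4], [1, -1, -4]].
M = RD⁻¹ = [[-11, 2, -9], [-36, -8, -14]] · [[-1/2, 1/2, 5/2], [3/4, -5/4, -15/4], [1, -1, -4]] = [[-2, 1, 1], [-2, 6, -4]].

1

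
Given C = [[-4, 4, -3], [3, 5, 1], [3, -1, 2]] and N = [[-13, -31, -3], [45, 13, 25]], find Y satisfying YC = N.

Y = [[-2, -5, -2], [-3, 6, 5]]

Since C sits to the right of Y, Y = NC⁻¹.
C has determinant -2; C⁻¹ = [[-11/2, 5/2, -19/2], [3/2, -1/2, 5/2], [9, -4, 16]].
Y = NC⁻¹ = [[-13, -31, -3], [45, 13, 25]] · [[-11/2, 5/2, -19/2], [3/2, -1/2, 5/2], [9, -4, 16]] = [[-2, -5, -2], [-3, 6, 5]].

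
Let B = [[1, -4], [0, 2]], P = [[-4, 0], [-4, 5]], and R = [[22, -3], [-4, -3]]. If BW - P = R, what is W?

BW = R + P = [[18, -3], [-8, 2]].
Since B multiplies W on the left, W = B⁻¹(R + P).
B has determinant 2; B⁻¹ = [[1, 2], [0, 1/2]].
W = B⁻¹(R + P) = [[2, 1], [-4, 1]].

W = [[2, 1], [-4, 1]]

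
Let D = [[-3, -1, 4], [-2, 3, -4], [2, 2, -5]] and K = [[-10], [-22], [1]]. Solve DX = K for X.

X = [[4], [-6], [-1]]

Left-multiplying both sides by D⁻¹ gives X = D⁻¹K.
det D = -1, so D⁻¹ = [[7, -3, 8], [18, -7, 20], [10, -4, 11]].
X = D⁻¹K = [[7, -3, 8], [18, -7, 20], [10, -4, 11]] · [[-10], [-22], [1]] = [[4], [-6], [-1]].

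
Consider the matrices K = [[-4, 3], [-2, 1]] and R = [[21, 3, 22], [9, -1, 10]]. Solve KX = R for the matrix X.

X = [[-3, 3, -4], [3, 5, 2]]

Since K multiplies X on the left, X = K⁻¹R.
K has determinant 2; K⁻¹ = [[1/2, -3/2], [1, -2]].
X = K⁻¹R = [[1/2, -3/2], [1, -2]] · [[21, 3, 22], [9, -1, 10]] = [[-3, 3, -4], [3, 5, 2]].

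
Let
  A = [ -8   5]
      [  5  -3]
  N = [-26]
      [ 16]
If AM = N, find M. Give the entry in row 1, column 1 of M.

2

A is on the left of M, so left-multiply by A⁻¹: M = A⁻¹N.
A has determinant -1; A⁻¹ = [[3, 5], [5, 8]].
M = A⁻¹N = [[3, 5], [5, 8]] · [[-26], [16]] = [[2], [-2]].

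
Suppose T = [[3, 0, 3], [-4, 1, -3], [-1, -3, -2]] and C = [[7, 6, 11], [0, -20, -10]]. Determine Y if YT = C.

T is on the right of Y, so right-multiply by T⁻¹: Y = CT⁻¹.
det T = 6, so T⁻¹ = [[-11/6, -3/2, -1/2], [-5/6, -1/2, -1/2], [13/6, 3/2, 1/2]].
Y = CT⁻¹ = [[7, 6, 11], [0, -20, -10]] · [[-11/6, -3/2, -1/2], [-5/6, -1/2, -1/2], [13/6, 3/2, 1/2]] = [[6, 3, -1], [-5, -5, 5]].

Y = [[6, 3, -1], [-5, -5, 5]]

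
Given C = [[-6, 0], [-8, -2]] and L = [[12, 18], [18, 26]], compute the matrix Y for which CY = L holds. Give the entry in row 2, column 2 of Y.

Since C multiplies Y on the left, Y = C⁻¹L.
C has determinant 12; C⁻¹ = [[-1/6, 0], [2/3, -1/2]].
Y = C⁻¹L = [[-1/6, 0], [2/3, -1/2]] · [[12, 18], [18, 26]] = [[-2, -3], [-1, -1]].

-1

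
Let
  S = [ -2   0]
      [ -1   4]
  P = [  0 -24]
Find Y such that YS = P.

Y = [[3, -6]]

S is on the right of Y, so right-multiply by S⁻¹: Y = PS⁻¹.
det S = -8, so S⁻¹ = [[-1/2, 0], [-1/8, 1/4]].
Y = PS⁻¹ = [[0, -24]] · [[-1/2, 0], [-1/8, 1/4]] = [[3, -6]].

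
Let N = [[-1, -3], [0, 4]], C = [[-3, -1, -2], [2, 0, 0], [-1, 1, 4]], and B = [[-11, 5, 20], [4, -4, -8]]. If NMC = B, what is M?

M = [[-3, -3, -5], [1, 2, 0]]

M = N⁻¹BC⁻¹ (apply N⁻¹ on the left and C⁻¹ on the right).
det N = -4; the adjugate gives N⁻¹ = [[-1, -3/4], [0, 1/4]].
C has determinant 4; C⁻¹ = [[0, 1/2, 0], [-2, -7/2, -1], [1/2, 1, 1/2]].
N⁻¹B = [[8, -2, -14], [1, -1, -2]].
M = (N⁻¹B)C⁻¹ = [[-3, -3, -5], [1, 2, 0]].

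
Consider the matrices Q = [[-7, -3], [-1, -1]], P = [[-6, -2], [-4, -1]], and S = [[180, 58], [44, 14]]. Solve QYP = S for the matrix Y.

Y = Q⁻¹SP⁻¹ (apply Q⁻¹ on the left and P⁻¹ on the right).
Q has determinant 4; Q⁻¹ = [[-1/4, 3/4], [1/4, -7/4]].
P has determinant -2; P⁻¹ = [[1/2, -1], [-2, 3]].
Q⁻¹S = [[-12, -4], [-32, -10]].
Y = (Q⁻¹S)P⁻¹ = [[2, 0], [4, 2]].

Y = [[2, 0], [4, 2]]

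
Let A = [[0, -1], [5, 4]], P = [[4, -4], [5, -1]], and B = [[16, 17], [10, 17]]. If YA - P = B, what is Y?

Y = [[3, 4], [-4, 3]]

YA = B + P = [[20, 13], [15, 16]].
Since A sits to the right of Y, Y = (B + P)A⁻¹.
det A = 5, so A⁻¹ = [[4/5, 1/5], [-1, 0]].
Y = (B + P)A⁻¹ = [[3, 4], [-4, 3]].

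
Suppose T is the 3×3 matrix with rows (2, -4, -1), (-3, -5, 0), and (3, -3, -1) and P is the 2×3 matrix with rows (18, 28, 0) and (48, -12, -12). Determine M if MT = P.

Right-multiplying both sides by T⁻¹ gives M = PT⁻¹.
det T = -2, so T⁻¹ = [[-5/2, 1/2, 5/2], [3/2, -1/2, -3/2], [-12, 3, 11]].
M = PT⁻¹ = [[18, 28, 0], [48, -12, -12]] · [[-5/2, 1/2, 5/2], [3/2, -1/2, -3/2], [-12, 3, 11]] = [[-3, -5, 3], [6, -6, 6]].

M = [[-3, -5, 3], [6, -6, 6]]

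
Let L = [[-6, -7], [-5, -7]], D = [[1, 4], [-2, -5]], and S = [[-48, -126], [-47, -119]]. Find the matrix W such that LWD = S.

W = [[3, 1], [-2, -4]]

Left-multiply by L⁻¹ and right-multiply by D⁻¹: W = L⁻¹SD⁻¹.
det L = 7; the adjugate gives L⁻¹ = [[-1, 1], [5/7, -6/7]].
D has determinant 3; D⁻¹ = [[-5/3, -4/3], [2/3, 1/3]].
L⁻¹S = [[1, 7], [6, 12]].
W = (L⁻¹S)D⁻¹ = [[3, 1], [-2, -4]].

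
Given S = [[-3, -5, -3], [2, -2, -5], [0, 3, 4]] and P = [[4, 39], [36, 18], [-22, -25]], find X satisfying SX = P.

X = [[6, -4], [-2, -3], [-4, -4]]

Since S multiplies X on the left, X = S⁻¹P.
det S = 1, so S⁻¹ = [[7, 11, 19], [-8, -12, -21], [6, 9, 16]].
X = S⁻¹P = [[7, 11, 19], [-8, -12, -21], [6, 9, 16]] · [[4, 39], [36, 18], [-22, -25]] = [[6, -4], [-2, -3], [-4, -4]].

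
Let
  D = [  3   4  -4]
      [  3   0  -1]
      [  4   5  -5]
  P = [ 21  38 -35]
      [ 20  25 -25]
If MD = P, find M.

M = [[2, -3, 6], [0, 0, 5]]

Right-multiplying both sides by D⁻¹ gives M = PD⁻¹.
D has determinant -1; D⁻¹ = [[-5, 0, 4], [-11, -1, 9], [-15, -1, 12]].
M = PD⁻¹ = [[21, 38, -35], [20, 25, -25]] · [[-5, 0, 4], [-11, -1, 9], [-15, -1, 12]] = [[2, -3, 6], [0, 0, 5]].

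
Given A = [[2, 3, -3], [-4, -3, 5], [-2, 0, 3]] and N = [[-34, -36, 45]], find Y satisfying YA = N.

Right-multiplying both sides by A⁻¹ gives Y = NA⁻¹.
det A = 6, so A⁻¹ = [[-3/2, -3/2, 1], [1/3, 0, 1/3], [-1, -1, 1]].
Y = NA⁻¹ = [[-34, -36, 45]] · [[-3/2, -3/2, 1], [1/3, 0, 1/3], [-1, -1, 1]] = [[-6, 6, -1]].

Y = [[-6, 6, -1]]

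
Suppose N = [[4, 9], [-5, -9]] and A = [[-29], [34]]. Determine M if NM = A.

M = [[-5], [-1]]

N is on the left of M, so left-multiply by N⁻¹: M = N⁻¹A.
det N = 9, so N⁻¹ = [[-1, -1], [5/9, 4/9]].
M = N⁻¹A = [[-1, -1], [5/9, 4/9]] · [[-29], [34]] = [[-5], [-1]].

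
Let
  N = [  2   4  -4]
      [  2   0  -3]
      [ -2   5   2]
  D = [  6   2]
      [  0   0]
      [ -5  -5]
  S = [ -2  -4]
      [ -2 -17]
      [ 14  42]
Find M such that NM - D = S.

NM = S + D = [[4, -2], [-2, -17], [9, 37]].
N is on the left of M, so left-multiply by N⁻¹: M = N⁻¹(S + D).
det N = -2; the adjugate gives N⁻¹ = [[-15/2, 14, 6], [-1, 2, 1], [-5, 9, 4]].
M = N⁻¹(S + D) = [[-4, -1], [1, 5], [-2, 5]].

M = [[-4, -1], [1, 5], [-2, 5]]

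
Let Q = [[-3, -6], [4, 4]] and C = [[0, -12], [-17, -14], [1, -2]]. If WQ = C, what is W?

W = [[4, 3], [-1, -5], [1, 1]]

Right-multiplying both sides by Q⁻¹ gives W = CQ⁻¹.
det Q = 12, so Q⁻¹ = [[1/3, 1/2], [-1/3, -1/4]].
W = CQ⁻¹ = [[0, -12], [-17, -14], [1, -2]] · [[1/3, 1/2], [-1/3, -1/4]] = [[4, 3], [-1, -5], [1, 1]].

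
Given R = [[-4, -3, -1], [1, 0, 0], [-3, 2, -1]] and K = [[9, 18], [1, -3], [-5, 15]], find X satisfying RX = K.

X = [[1, -3], [-3, 0], [-4, -6]]

Since R multiplies X on the left, X = R⁻¹K.
det R = -5, so R⁻¹ = [[0, 1, 0], [-1/5, -1/5, 1/5], [-2/5, -17/5, -3/5]].
X = R⁻¹K = [[0, 1, 0], [-1/5, -1/5, 1/5], [-2/5, -17/5, -3/5]] · [[9, 18], [1, -3], [-5, 15]] = [[1, -3], [-3, 0], [-4, -6]].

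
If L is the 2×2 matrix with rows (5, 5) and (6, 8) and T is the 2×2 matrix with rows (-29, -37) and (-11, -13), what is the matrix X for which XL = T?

X = [[-1, -4], [-1, -1]]

Right-multiplying both sides by L⁻¹ gives X = TL⁻¹.
det L = 10; the adjugate gives L⁻¹ = [[4/5, -1/2], [-3/5, 1/2]].
X = TL⁻¹ = [[-29, -37], [-11, -13]] · [[4/5, -1/2], [-3/5, 1/2]] = [[-1, -4], [-1, -1]].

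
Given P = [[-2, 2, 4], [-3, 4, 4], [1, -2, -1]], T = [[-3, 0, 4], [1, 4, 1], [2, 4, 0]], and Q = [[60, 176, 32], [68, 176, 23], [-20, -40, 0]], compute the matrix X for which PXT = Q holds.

X = [[-1, -1, -3], [-1, -3, 1], [1, 5, 5]]

X = P⁻¹QT⁻¹ (apply P⁻¹ on the left and T⁻¹ on the right).
det P = 2; the adjugate gives P⁻¹ = [[2, -3, -4], [1/2, -1, -2], [1, -1, -1]].
det T = -4; the adjugate gives T⁻¹ = [[1, -4, 4], [-1/2, 2, -7/4], [1, -3, 3]].
P⁻¹Q = [[-4, -16, -5], [2, -8, -7], [12, 40, 9]].
X = (P⁻¹Q)T⁻¹ = [[-1, -1, -3], [-1, -3, 1], [1, 5, 5]].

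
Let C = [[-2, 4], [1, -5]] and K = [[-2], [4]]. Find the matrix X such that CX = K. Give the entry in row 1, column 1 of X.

-1

Since C multiplies X on the left, X = C⁻¹K.
det C = 6, so C⁻¹ = [[-5/6, -2/3], [-1/6, -1/3]].
X = C⁻¹K = [[-5/6, -2/3], [-1/6, -1/3]] · [[-2], [4]] = [[-1], [-1]].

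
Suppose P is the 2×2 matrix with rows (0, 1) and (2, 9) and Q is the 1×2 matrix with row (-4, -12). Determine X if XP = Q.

P is on the right of X, so right-multiply by P⁻¹: X = QP⁻¹.
det P = -2; the adjugate gives P⁻¹ = [[-9/2, 1/2], [1, 0]].
X = QP⁻¹ = [[-4, -12]] · [[-9/2, 1/2], [1, 0]] = [[6, -2]].

X = [[6, -2]]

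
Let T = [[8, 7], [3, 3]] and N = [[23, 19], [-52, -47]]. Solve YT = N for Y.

T is on the right of Y, so right-multiply by T⁻¹: Y = NT⁻¹.
T has determinant 3; T⁻¹ = [[1, -7/3], [-1, 8/3]].
Y = NT⁻¹ = [[23, 19], [-52, -47]] · [[1, -7/3], [-1, 8/3]] = [[4, -3], [-5, -4]].

Y = [[4, -3], [-5, -4]]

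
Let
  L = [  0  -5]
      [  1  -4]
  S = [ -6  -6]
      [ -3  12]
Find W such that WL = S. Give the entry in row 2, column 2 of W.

Right-multiplying both sides by L⁻¹ gives W = SL⁻¹.
det L = 5; the adjugate gives L⁻¹ = [[-4/5, 1], [-1/5, 0]].
W = SL⁻¹ = [[-6, -6], [-3, 12]] · [[-4/5, 1], [-1/5, 0]] = [[6, -6], [0, -3]].

-3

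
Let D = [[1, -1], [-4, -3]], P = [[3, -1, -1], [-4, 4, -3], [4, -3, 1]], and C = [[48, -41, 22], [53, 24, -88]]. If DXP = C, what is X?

X = D⁻¹CP⁻¹ (apply D⁻¹ on the left and P⁻¹ on the right).
D has determinant -7; D⁻¹ = [[3/7, -1/7], [-4/7, -1/7]].
P has determinant -3; P⁻¹ = [[5/3, -4/3, -7/3], [8/3, -7/3, -13/3], [4/3, -5/3, -8/3]].
D⁻¹C = [[13, -21, 22], [-35, 20, 0]].
X = (D⁻¹C)P⁻¹ = [[-5, -5, 2], [-5, 0, -5]].

X = [[-5, -5, 2], [-5, 0, -5]]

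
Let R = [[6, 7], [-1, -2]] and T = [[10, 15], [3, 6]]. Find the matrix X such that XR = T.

X = [[1, -4], [0, -3]]

Right-multiplying both sides by R⁻¹ gives X = TR⁻¹.
det R = -5; the adjugate gives R⁻¹ = [[2/5, 7/5], [-1/5, -6/5]].
X = TR⁻¹ = [[10, 15], [3, 6]] · [[2/5, 7/5], [-1/5, -6/5]] = [[1, -4], [0, -3]].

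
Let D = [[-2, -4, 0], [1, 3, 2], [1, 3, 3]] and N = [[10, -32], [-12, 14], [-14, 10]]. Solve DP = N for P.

D is on the left of P, so left-multiply by D⁻¹: P = D⁻¹N.
det D = -2; the adjugate gives D⁻¹ = [[-3/2, -6, 4], [1/2, 3, -2], [0, -1, 1]].
P = D⁻¹N = [[-3/2, -6, 4], [1/2, 3, -2], [0, -1, 1]] · [[10, -32], [-12, 14], [-14, 10]] = [[1, 4], [-3, 6], [-2, -4]].

P = [[1, 4], [-3, 6], [-2, -4]]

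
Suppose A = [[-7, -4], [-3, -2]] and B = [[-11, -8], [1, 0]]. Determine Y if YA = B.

Since A sits to the right of Y, Y = BA⁻¹.
det A = 2; the adjugate gives A⁻¹ = [[-1, 2], [3/2, -7/2]].
Y = BA⁻¹ = [[-11, -8], [1, 0]] · [[-1, 2], [3/2, -7/2]] = [[-1, 6], [-1, 2]].

Y = [[-1, 6], [-1, 2]]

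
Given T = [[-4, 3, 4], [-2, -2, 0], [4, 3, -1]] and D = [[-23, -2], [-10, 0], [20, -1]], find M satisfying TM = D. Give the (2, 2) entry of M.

T is on the left of M, so left-multiply by T⁻¹: M = T⁻¹D.
det T = -6, so T⁻¹ = [[-1/3, -5/2, -4/3], [1/3, 2, 4/3], [-1/3, -4, -7/3]].
M = T⁻¹D = [[-1/3, -5/2, -4/3], [1/3, 2, 4/3], [-1/3, -4, -7/3]] · [[-23, -2], [-10, 0], [20, -1]] = [[6, 2], [-1, -2], [1, 3]].

-2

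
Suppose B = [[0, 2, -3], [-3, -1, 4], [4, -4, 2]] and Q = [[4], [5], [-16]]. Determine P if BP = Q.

P = [[-4], [-1], [-2]]

B is on the left of P, so left-multiply by B⁻¹: P = B⁻¹Q.
B has determinant -4; B⁻¹ = [[-7/2, -2, -5/4], [-11/2, -3, -9/4], [-4, -2, -3/2]].
P = B⁻¹Q = [[-7/2, -2, -5/4], [-11/2, -3, -9/4], [-4, -2, -3/2]] · [[4], [5], [-16]] = [[-4], [-1], [-2]].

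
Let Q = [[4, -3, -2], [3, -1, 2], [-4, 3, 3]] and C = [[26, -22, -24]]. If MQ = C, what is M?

Right-multiplying both sides by Q⁻¹ gives M = CQ⁻¹.
det Q = 5, so Q⁻¹ = [[-9/5, 3/5, -8/5], [-17/5, 4/5, -14/5], [1, 0, 1]].
M = CQ⁻¹ = [[26, -22, -24]] · [[-9/5, 3/5, -8/5], [-17/5, 4/5, -14/5], [1, 0, 1]] = [[4, -2, -4]].

M = [[4, -2, -4]]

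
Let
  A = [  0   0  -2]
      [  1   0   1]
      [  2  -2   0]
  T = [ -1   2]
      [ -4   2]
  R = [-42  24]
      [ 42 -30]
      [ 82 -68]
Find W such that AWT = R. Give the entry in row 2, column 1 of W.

4

Left-multiply by A⁻¹ and right-multiply by T⁻¹: W = A⁻¹RT⁻¹.
det A = 4; the adjugate gives A⁻¹ = [[1/2, 1, 0], [1/2, 1, -1/2], [-1/2, 0, 0]].
det T = 6, so T⁻¹ = [[1/3, -1/3], [2/3, -1/6]].
A⁻¹R = [[21, -18], [-20, 16], [21, -12]].
W = (A⁻¹R)T⁻¹ = [[-5, -4], [4, 4], [-1, -5]].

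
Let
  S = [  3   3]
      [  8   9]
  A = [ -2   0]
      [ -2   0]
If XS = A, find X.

X = [[-6, 2], [-6, 2]]

Since S sits to the right of X, X = AS⁻¹.
det S = 3; the adjugate gives S⁻¹ = [[3, -1], [-8/3, 1]].
X = AS⁻¹ = [[-2, 0], [-2, 0]] · [[3, -1], [-8/3, 1]] = [[-6, 2], [-6, 2]].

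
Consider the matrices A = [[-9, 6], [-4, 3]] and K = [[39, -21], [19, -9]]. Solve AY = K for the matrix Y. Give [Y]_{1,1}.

-1

A is on the left of Y, so left-multiply by A⁻¹: Y = A⁻¹K.
A has determinant -3; A⁻¹ = [[-1, 2], [-4/3, 3]].
Y = A⁻¹K = [[-1, 2], [-4/3, 3]] · [[39, -21], [19, -9]] = [[-1, 3], [5, 1]].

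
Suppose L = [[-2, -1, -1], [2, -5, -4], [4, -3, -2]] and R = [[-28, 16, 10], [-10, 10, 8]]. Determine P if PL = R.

P = [[2, 0, -6], [6, -5, 3]]

Since L sits to the right of P, P = RL⁻¹.
L has determinant 2; L⁻¹ = [[-1, 1/2, -1/2], [-6, 4, -5], [7, -5, 6]].
P = RL⁻¹ = [[-28, 16, 10], [-10, 10, 8]] · [[-1, 1/2, -1/2], [-6, 4, -5], [7, -5, 6]] = [[2, 0, -6], [6, -5, 3]].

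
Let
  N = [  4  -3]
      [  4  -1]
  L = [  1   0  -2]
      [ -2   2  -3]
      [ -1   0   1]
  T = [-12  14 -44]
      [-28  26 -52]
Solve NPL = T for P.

Left-multiply by N⁻¹ and right-multiply by L⁻¹: P = N⁻¹TL⁻¹.
det N = 8, so N⁻¹ = [[-1/8, 3/8], [-1/2, 1/2]].
det L = -2, so L⁻¹ = [[-1, 0, -2], [-5/2, 1/2, -7/2], [-1, 0, -1]].
N⁻¹T = [[-9, 8, -14], [-8, 6, -4]].
P = (N⁻¹T)L⁻¹ = [[3, 4, 4], [-3, 3, -1]].

P = [[3, 4, 4], [-3, 3, -1]]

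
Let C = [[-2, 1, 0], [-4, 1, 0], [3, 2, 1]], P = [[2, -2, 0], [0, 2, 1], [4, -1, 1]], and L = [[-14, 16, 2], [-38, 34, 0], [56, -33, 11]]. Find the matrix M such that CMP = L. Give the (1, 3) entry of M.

Isolating M: multiply by C⁻¹ from the left and P⁻¹ from the right, so M = C⁻¹LP⁻¹.
det C = 2, so C⁻¹ = [[1/2, -1/2, 0], [2, -1, 0], [-11/2, 7/2, 1]].
det P = -2, so P⁻¹ = [[-3/2, -1, 1], [-2, -1, 1], [4, 3, -2]].
C⁻¹L = [[12, -9, 1], [10, -2, 4], [0, -2, 0]].
M = (C⁻¹L)P⁻¹ = [[4, 0, 1], [5, 4, 0], [4, 2, -2]].

1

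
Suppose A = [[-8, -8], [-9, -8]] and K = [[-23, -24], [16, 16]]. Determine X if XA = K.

A is on the right of X, so right-multiply by A⁻¹: X = KA⁻¹.
A has determinant -8; A⁻¹ = [[1, -1], [-9/8, 1]].
X = KA⁻¹ = [[-23, -24], [16, 16]] · [[1, -1], [-9/8, 1]] = [[4, -1], [-2, 0]].

X = [[4, -1], [-2, 0]]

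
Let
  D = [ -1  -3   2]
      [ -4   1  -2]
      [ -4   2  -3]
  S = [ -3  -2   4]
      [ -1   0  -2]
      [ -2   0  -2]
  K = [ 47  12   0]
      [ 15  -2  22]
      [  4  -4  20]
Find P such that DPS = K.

P = D⁻¹KS⁻¹ (apply D⁻¹ on the left and S⁻¹ on the right).
det D = 3, so D⁻¹ = [[1/3, -5/3, 4/3], [-4/3, 11/3, -10/3], [-4/3, 14/3, -13/3]].
S has determinant -4; S⁻¹ = [[0, 1, -1], [-1/2, -7/2, 5/2], [0, -1, 1/2]].
D⁻¹K = [[-4, 2, -10], [-21, -10, 14], [-10, -8, 16]].
P = (D⁻¹K)S⁻¹ = [[-1, -1, 4], [5, 0, 3], [4, 2, -2]].

P = [[-1, -1, 4], [5, 0, 3], [4, 2, -2]]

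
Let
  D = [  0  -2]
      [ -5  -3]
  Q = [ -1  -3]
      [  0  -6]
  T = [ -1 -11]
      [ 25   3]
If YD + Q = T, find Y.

YD = T − Q = [[0, -8], [25, 9]].
Right-multiplying both sides by D⁻¹ gives Y = (T − Q)D⁻¹.
det D = -10; the adjugate gives D⁻¹ = [[3/10, -1/5], [-1/2, 0]].
Y = (T − Q)D⁻¹ = [[4, 0], [3, -5]].

Y = [[4, 0], [3, -5]]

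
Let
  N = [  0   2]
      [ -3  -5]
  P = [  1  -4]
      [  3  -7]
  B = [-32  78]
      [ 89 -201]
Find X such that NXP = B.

X = [[3, -2], [-1, -5]]

Left-multiply by N⁻¹ and right-multiply by P⁻¹: X = N⁻¹BP⁻¹.
N has determinant 6; N⁻¹ = [[-5/6, -1/3], [1/2, 0]].
P has determinant 5; P⁻¹ = [[-7/5, 4/5], [-3/5, 1/5]].
N⁻¹B = [[-3, 2], [-16, 39]].
X = (N⁻¹B)P⁻¹ = [[3, -2], [-1, -5]].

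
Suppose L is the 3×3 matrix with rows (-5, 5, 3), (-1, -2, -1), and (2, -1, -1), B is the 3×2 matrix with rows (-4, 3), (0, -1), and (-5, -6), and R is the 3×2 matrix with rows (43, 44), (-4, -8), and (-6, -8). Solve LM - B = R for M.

LM = R + B = [[39, 47], [-4, -9], [-11, -14]].
Left-multiplying both sides by L⁻¹ gives M = L⁻¹(R + B).
L has determinant -5; L⁻¹ = [[-1/5, -2/5, -1/5], [3/5, 1/5, 8/5], [-1, -1, -3]].
M = L⁻¹(R + B) = [[-4, -3], [5, 4], [-2, 4]].

M = [[-4, -3], [5, 4], [-2, 4]]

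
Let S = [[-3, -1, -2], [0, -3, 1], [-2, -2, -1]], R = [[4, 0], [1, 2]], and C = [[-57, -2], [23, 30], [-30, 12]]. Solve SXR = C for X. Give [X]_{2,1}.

1

Isolating X: multiply by S⁻¹ from the left and R⁻¹ from the right, so X = S⁻¹CR⁻¹.
det S = -1, so S⁻¹ = [[-5, -3, 7], [2, 1, -3], [6, 4, -9]].
R has determinant 8; R⁻¹ = [[1/4, 0], [-1/8, 1/2]].
S⁻¹C = [[6, 4], [-1, -10], [20, 0]].
X = (S⁻¹C)R⁻¹ = [[1, 2], [1, -5], [5, 0]].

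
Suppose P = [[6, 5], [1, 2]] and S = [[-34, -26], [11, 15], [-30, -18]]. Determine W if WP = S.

Right-multiplying both sides by P⁻¹ gives W = SP⁻¹.
det P = 7, so P⁻¹ = [[2/7, -5/7], [-1/7, 6/7]].
W = SP⁻¹ = [[-34, -26], [11, 15], [-30, -18]] · [[2/7, -5/7], [-1/7, 6/7]] = [[-6, 2], [1, 5], [-6, 6]].

W = [[-6, 2], [1, 5], [-6, 6]]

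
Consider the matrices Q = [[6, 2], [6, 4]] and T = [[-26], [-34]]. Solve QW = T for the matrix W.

Since Q multiplies W on the left, W = Q⁻¹T.
Q has determinant 12; Q⁻¹ = [[1/3, -1/6], [-1/2, 1/2]].
W = Q⁻¹T = [[1/3, -1/6], [-1/2, 1/2]] · [[-26], [-34]] = [[-3], [-4]].

W = [[-3], [-4]]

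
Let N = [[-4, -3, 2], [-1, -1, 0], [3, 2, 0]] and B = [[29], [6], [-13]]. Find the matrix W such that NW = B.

W = [[-1], [-5], [5]]

N is on the left of W, so left-multiply by N⁻¹: W = N⁻¹B.
det N = 2, so N⁻¹ = [[0, 2, 1], [0, -3, -1], [1/2, -1/2, 1/2]].
W = N⁻¹B = [[0, 2, 1], [0, -3, -1], [1/2, -1/2, 1/2]] · [[29], [6], [-13]] = [[-1], [-5], [5]].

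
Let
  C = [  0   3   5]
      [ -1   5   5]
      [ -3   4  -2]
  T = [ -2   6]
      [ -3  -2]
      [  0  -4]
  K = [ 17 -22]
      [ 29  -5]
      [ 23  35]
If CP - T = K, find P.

P = [[-1, -3], [5, 3], [0, -5]]

CP = K + T = [[15, -16], [26, -7], [23, 31]].
Since C multiplies P on the left, P = C⁻¹(K + T).
det C = 4, so C⁻¹ = [[-15/2, 13/2, -5/2], [-17/4, 15/4, -5/4], [11/4, -9/4, 3/4]].
P = C⁻¹(K + T) = [[-1, -3], [5, 3], [0, -5]].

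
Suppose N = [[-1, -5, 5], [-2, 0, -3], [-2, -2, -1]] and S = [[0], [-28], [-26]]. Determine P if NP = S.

P = [[5], [5], [6]]

Left-multiplying both sides by N⁻¹ gives P = N⁻¹S.
det N = 6; the adjugate gives N⁻¹ = [[-1, -5/2, 5/2], [2/3, 11/6, -13/6], [2/3, 4/3, -5/3]].
P = N⁻¹S = [[-1, -5/2, 5/2], [2/3, 11/6, -13/6], [2/3, 4/3, -5/3]] · [[0], [-28], [-26]] = [[5], [5], [6]].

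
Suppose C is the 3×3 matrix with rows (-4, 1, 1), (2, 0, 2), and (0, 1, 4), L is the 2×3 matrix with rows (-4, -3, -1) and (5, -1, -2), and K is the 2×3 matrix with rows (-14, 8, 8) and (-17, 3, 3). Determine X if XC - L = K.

XC = K + L = [[-18, 5, 7], [-12, 2, 1]].
C is on the right of X, so right-multiply by C⁻¹: X = (K + L)C⁻¹.
det C = 2, so C⁻¹ = [[-1, -3/2, 1], [-4, -8, 5], [1, 2, -1]].
X = (K + L)C⁻¹ = [[5, 1, 0], [5, 4, -3]].

X = [[5, 1, 0], [5, 4, -3]]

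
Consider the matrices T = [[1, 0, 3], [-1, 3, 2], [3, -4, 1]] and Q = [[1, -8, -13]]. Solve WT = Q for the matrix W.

W = [[-5, 0, 2]]

Since T sits to the right of W, W = QT⁻¹.
T has determinant -4; T⁻¹ = [[-11/4, 3, 9/4], [-7/4, 2, 5/4], [5/4, -1, -3/4]].
W = QT⁻¹ = [[1, -8, -13]] · [[-11/4, 3, 9/4], [-7/4, 2, 5/4], [5/4, -1, -3/4]] = [[-5, 0, 2]].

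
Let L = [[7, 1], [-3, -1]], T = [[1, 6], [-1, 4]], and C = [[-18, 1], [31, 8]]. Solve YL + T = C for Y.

YL = C − T = [[-19, -5], [32, 4]].
L is on the right of Y, so right-multiply by L⁻¹: Y = (C − T)L⁻¹.
det L = -4, so L⁻¹ = [[1/4, 1/4], [-3/4, -7/4]].
Y = (C − T)L⁻¹ = [[-1, 4], [5, 1]].

Y = [[-1, 4], [5, 1]]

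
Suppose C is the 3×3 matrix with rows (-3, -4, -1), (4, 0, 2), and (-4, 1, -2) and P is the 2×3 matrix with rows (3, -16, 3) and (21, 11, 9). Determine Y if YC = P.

Y = [[3, -1, -4], [-3, 2, -1]]

C is on the right of Y, so right-multiply by C⁻¹: Y = PC⁻¹.
det C = 2, so C⁻¹ = [[-1, -9/2, -4], [0, 1, 1], [2, 19/2, 8]].
Y = PC⁻¹ = [[3, -16, 3], [21, 11, 9]] · [[-1, -9/2, -4], [0, 1, 1], [2, 19/2, 8]] = [[3, -1, -4], [-3, 2, -1]].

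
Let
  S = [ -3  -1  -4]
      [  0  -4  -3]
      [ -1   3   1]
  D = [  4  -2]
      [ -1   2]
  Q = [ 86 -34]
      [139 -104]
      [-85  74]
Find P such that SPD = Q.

Left-multiply by S⁻¹ and right-multiply by D⁻¹: P = S⁻¹QD⁻¹.
det S = -2; the adjugate gives S⁻¹ = [[-5/2, 11/2, 13/2], [-3/2, 7/2, 9/2], [2, -5, -6]].
det D = 6; the adjugate gives D⁻¹ = [[1/3, 1/3], [1/6, 2/3]].
S⁻¹Q = [[-3, -6], [-25, 20], [-13, 8]].
P = (S⁻¹Q)D⁻¹ = [[-2, -5], [-5, 5], [-3, 1]].

P = [[-2, -5], [-5, 5], [-3, 1]]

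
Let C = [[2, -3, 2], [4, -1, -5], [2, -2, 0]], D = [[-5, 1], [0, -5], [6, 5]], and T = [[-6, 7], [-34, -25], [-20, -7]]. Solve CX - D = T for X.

X = [[-4, -3], [3, -2], [3, 4]]

CX = T + D = [[-11, 8], [-34, -30], [-14, -2]].
Left-multiplying both sides by C⁻¹ gives X = C⁻¹(T + D).
det C = -2, so C⁻¹ = [[5, 2, -17/2], [5, 2, -9], [3, 1, -5]].
X = C⁻¹(T + D) = [[-4, -3], [3, -2], [3, 4]].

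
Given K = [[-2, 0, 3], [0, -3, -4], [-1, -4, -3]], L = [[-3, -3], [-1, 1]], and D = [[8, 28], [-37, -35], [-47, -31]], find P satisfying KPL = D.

P = [[3, -2], [-4, -3], [0, 2]]

Left-multiply by K⁻¹ and right-multiply by L⁻¹: P = K⁻¹DL⁻¹.
det K = 5; the adjugate gives K⁻¹ = [[-7/5, -12/5, 9/5], [4/5, 9/5, -8/5], [-3/5, -8/5, 6/5]].
L has determinant -6; L⁻¹ = [[-1/6, -1/2], [-1/6, 1/2]].
K⁻¹D = [[-7, -11], [15, 9], [-2, 2]].
P = (K⁻¹D)L⁻¹ = [[3, -2], [-4, -3], [0, 2]].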